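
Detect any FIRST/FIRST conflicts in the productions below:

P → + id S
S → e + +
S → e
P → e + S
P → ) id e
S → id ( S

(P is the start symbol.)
A FIRST/FIRST conflict occurs when two productions N → α and N → β for the same non-terminal have FIRST(α) ∩ FIRST(β) ≠ ∅ (with ε ∈ FIRST of a nullable right-hand side, so two nullable alternatives also conflict).

Productions for P:
  P → + id S: FIRST = { '+' }
  P → e + S: FIRST = { 'e' }
  P → ) id e: FIRST = { ')' }
Productions for S:
  S → e + +: FIRST = { 'e' }
  S → e: FIRST = { 'e' }
  S → id ( S: FIRST = { 'id' }

Conflict for S: S → e + + and S → e
  Overlap: { 'e' }

Answer: Yes. S → e '+' '+' / S → e on { 'e' }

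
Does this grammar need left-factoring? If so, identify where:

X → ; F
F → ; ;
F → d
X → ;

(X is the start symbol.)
Yes, X has productions with common prefix ';'

Left-factoring is needed when two productions for the same non-terminal
share a common prefix on the right-hand side.

Productions for X:
  X → ; F
  X → ;
Productions for F:
  F → ; ;
  F → d

Found common prefix ';' in productions for X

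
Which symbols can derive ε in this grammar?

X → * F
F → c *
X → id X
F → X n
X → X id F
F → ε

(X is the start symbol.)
{ 'F' }

A non-terminal is nullable if it can derive ε (the empty string): either it has an ε-production, or it has a production whose right-hand side consists entirely of nullable non-terminals.

ε-productions: F → ε
So F is immediately nullable.
No further non-terminal can be added: every production for the remaining non-terminals contains a terminal or a non-nullable non-terminal.
Nullable = { 'F' }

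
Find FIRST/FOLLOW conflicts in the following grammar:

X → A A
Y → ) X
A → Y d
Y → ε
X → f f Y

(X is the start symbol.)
No FIRST/FOLLOW conflicts.

A FIRST/FOLLOW conflict occurs when a non-terminal N has a nullable alternative N → β (β ⇒* ε) and another alternative N → α with FIRST(α) ∩ FOLLOW(N) ≠ ∅: on such a lookahead the parser cannot decide between expanding α and letting N vanish via β.

Nullable non-terminals: Y.

Y: nullable alternative(s) Y → ε; FOLLOW(Y) = { $, 'd' }
  Y → ) X: FIRST \ {ε} = { ')' } — disjoint from FOLLOW(Y)
  Y → ε: FIRST \ {ε} = { } — this is the only nullable alternative, skip

A, X have no nullable alternative, so no FIRST/FOLLOW check is needed there.

No FIRST/FOLLOW conflicts found.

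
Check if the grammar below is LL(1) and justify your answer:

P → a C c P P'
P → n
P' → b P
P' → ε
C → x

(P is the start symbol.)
Relevant sets:
  FOLLOW(P') = { $, 'b' }

For P:
  PREDICT(P → a C c P P') = { 'a' }
  PREDICT(P → n) = { 'n' }
For P':
  PREDICT(P' → b P) = { 'b' }
  PREDICT(P' → ε) = { $, 'b' }
C has a single production, so nothing to check there.

Conflict found: Predict set conflict for P': { 'b' }
The grammar is NOT LL(1).

Answer: No. Predict set conflict for P': { 'b' }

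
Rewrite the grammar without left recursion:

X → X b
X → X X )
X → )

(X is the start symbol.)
X → ) X'
X' → b X'
X' → X ) X'
X' → ε

X is directly left-recursive. The standard transformation for
  A → A α₁ | ... | A α_m | β₁ | ... | β_n
is
  A  → β₁ A' | ... | β_n A'
  A' → α₁ A' | ... | α_m A' | ε

X → ) becomes X → ) X'
X → X b becomes X' → b X'
X → X X ) becomes X' → X ) X'
Add X' → ε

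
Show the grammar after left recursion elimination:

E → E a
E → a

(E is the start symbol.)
E is directly left-recursive. The standard transformation for
  A → A α₁ | ... | A α_m | β₁ | ... | β_n
is
  A  → β₁ A' | ... | β_n A'
  A' → α₁ A' | ... | α_m A' | ε

E → a becomes E → a E'
E → E a becomes E' → a E'
Add E' → ε

Resulting grammar:
E → a E'
E' → a E'
E' → ε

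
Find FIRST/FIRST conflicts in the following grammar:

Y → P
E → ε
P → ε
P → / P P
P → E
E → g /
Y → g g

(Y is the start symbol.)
Yes. Y → P / Y → g g on { 'g' }; P → ε / P → E on { ε }

A FIRST/FIRST conflict occurs when two productions N → α and N → β for the same non-terminal have FIRST(α) ∩ FIRST(β) ≠ ∅ (with ε ∈ FIRST of a nullable right-hand side, so two nullable alternatives also conflict).

FIRST sets of the non-terminals at (or reachable through a nullable prefix from) the front of some alternative:
  FIRST(P) = { '/', 'g', ε }
  FIRST(E) = { 'g', ε }

Productions for Y:
  Y → P: FIRST = { '/', 'g', ε }
  Y → g g: FIRST = { 'g' }
Productions for E:
  E → ε: FIRST = { ε }
  E → g /: FIRST = { 'g' }
Productions for P:
  P → ε: FIRST = { ε }
  P → / P P: FIRST = { '/' }
  P → E: FIRST = { 'g', ε }

Conflict for Y: Y → P and Y → g g
  Overlap: { 'g' }
Conflict for P: P → ε and P → E
  Overlap: { ε }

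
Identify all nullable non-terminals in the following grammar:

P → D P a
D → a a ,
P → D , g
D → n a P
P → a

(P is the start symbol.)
None

A non-terminal is nullable if it can derive ε (the empty string): either it has an ε-production, or it has a production whose right-hand side consists entirely of nullable non-terminals.

There are no ε-productions, so no non-terminal can derive ε.
No non-terminals are nullable.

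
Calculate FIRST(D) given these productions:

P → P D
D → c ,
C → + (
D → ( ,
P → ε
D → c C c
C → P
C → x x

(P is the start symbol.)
From D → c ,:
  - c is a terminal: add 'c' and stop
From D → ( ,:
  - '(' is a terminal: add '(' and stop
From D → c C c:
  - c is a terminal: add 'c' and stop

Collecting: FIRST(D) = { '(', 'c' }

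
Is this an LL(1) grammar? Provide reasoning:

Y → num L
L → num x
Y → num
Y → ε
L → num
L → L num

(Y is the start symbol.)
A grammar is LL(1) if for each non-terminal N with multiple productions, the predict sets of those productions are pairwise disjoint, where PREDICT(N → α) = (FIRST(α) \ {ε}) ∪ (FOLLOW(N) if α ⇒* ε).

Relevant sets:
  FIRST(L) = { 'num' }
  FOLLOW(Y) = { $ }

For Y:
  PREDICT(Y → num L) = { 'num' }
  PREDICT(Y → num) = { 'num' }
  PREDICT(Y → ε) = { $ }
For L:
  PREDICT(L → num x) = { 'num' }
  PREDICT(L → num) = { 'num' }
  PREDICT(L → L num) = { 'num' }

Conflict found: Predict set conflict for Y: { 'num' }
The grammar is NOT LL(1).

Answer: No. Predict set conflict for Y: { 'num' }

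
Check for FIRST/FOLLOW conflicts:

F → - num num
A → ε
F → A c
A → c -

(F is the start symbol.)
A FIRST/FOLLOW conflict occurs when a non-terminal N has a nullable alternative N → β (β ⇒* ε) and another alternative N → α with FIRST(α) ∩ FOLLOW(N) ≠ ∅: on such a lookahead the parser cannot decide between expanding α and letting N vanish via β.

Nullable non-terminals: A.

A: nullable alternative(s) A → ε; FOLLOW(A) = { 'c' }
  A → ε: FIRST \ {ε} = { } — this is the only nullable alternative, skip
  A → c -: FIRST \ {ε} = { 'c' } — overlaps FOLLOW(A) on { 'c' }: CONFLICT

F has no nullable alternative, so no FIRST/FOLLOW check is needed there.

So the grammar has 1 FIRST/FOLLOW conflict (marked CONFLICT above).

Answer: Yes. A → c '-' with FOLLOW(A) on { 'c' }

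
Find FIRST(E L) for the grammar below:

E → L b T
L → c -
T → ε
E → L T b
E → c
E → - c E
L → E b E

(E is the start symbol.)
FIRST sets of the non-terminals involved (from the grammar, by fixed-point iteration):
  FIRST(E) = { '-', 'c' }

To compute FIRST(E L), process the symbols left to right:
Symbol E is a non-terminal. Add FIRST(E) \ {ε} = { '-', 'c' }
E is not nullable (ε ∉ FIRST(E)), so stop here.
FIRST(E L) = { '-', 'c' }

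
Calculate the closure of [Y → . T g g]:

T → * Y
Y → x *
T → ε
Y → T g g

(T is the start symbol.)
{ [T → . * Y], [T → .], [Y → . T g g] }

Start with: [Y → . T g g]
  [Y → . T g g] has the dot before T: add [T → . * Y], [T → .]
No further items can be added.

CLOSURE = { [T → . * Y], [T → .], [Y → . T g g] }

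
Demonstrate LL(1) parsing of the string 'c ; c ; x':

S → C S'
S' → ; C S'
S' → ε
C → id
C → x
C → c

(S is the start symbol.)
LL(1) parsing maintains a stack (initially the start symbol over $) and the input. At each step: if the stack top is a terminal, match it against the current input token; if it is a non-terminal N, replace it with the RHS of M[N, lookahead] (the unique production whose predict set contains the lookahead).

Stack is shown with the top on the left.

Stack     Input        Action
-----------------------------
S $       c ; c ; x $  output S → C S'
C S' $    c ; c ; x $  output C → c
c S' $    c ; c ; x $  match 'c'
S' $      ; c ; x $    output S' → ; C S'
; C S' $  ; c ; x $    match ';'
C S' $    c ; x $      output C → c
c S' $    c ; x $      match 'c'
S' $      ; x $        output S' → ; C S'
; C S' $  ; x $        match ';'
C S' $    x $          output C → x
x S' $    x $          match 'x'
S' $      $            output S' → ε
$         $            accept

The string is accepted.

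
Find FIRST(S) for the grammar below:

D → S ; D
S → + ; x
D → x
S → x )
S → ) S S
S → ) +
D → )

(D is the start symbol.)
{ ')', '+', 'x' }

To compute FIRST(S), examine every production with S on the left-hand side, reading each right-hand side left to right until a non-nullable symbol is reached.

From S → + ; x:
  - '+' is a terminal: add '+' and stop
From S → x ):
  - x is a terminal: add 'x' and stop
From S → ) S S:
  - ')' is a terminal: add ')' and stop
From S → ) +:
  - ')' is a terminal: add ')' and stop

Collecting: FIRST(S) = { ')', '+', 'x' }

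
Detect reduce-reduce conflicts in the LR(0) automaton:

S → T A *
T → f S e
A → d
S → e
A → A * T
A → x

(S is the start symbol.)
No reduce-reduce conflicts

A reduce-reduce conflict occurs when an LR(0) state has two complete items [A → α .] and [B → β .] — both call for a reduction, and with no lookahead the parser cannot choose between them.

Augment with S' → S and build the canonical LR(0) collection (I0 = CLOSURE({[S' → . S]}), then GOTO on every symbol after a dot until no new states appear). It has 12 states:
  I0: { [S → . T A *], [S → . e], [S' → . S], [T → . f S e] }  — shift
  I1: { [S' → S .] }  — accept
  I2: { [A → . A * T], [A → . d], [A → . x], [S → T . A *] }  — shift
  I3: { [S → e .] }  — reduce
  I4: { [S → . T A *], [S → . e], [T → . f S e], [T → f . S e] }  — shift
  I5: { [T → f S . e] }  — shift
  I6: { [T → f S e .] }  — reduce
  I7: { [A → A . * T], [S → T A . *] }  — shift
  I8: { [A → d .] }  — reduce
  I9: { [A → x .] }  — reduce
  I10: { [A → A * . T], [S → T A * .], [T → . f S e] }  — shift, reduce
  I11: { [A → A * T .] }  — reduce

No state contains more than one complete item.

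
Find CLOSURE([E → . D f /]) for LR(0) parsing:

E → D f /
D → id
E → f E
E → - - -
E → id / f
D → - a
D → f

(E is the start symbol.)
To compute CLOSURE, for each item [A → α.Bβ] where B is a non-terminal, add [B → .γ] for all productions B → γ; repeat for the newly added items until nothing changes.

Start with: [E → . D f /]
  [E → . D f /] has the dot before D: add [D → . id], [D → . - a], [D → . f]
No further items can be added.

CLOSURE = { [D → . - a], [D → . f], [D → . id], [E → . D f /] }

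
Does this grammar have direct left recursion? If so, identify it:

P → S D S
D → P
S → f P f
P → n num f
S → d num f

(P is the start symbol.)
Direct left recursion occurs when N → N α for some non-terminal N (the right-hand side begins with the left-hand side itself).

P → S D S: starts with S
D → P: starts with P
S → f P f: starts with f
P → n num f: starts with n
S → d num f: starts with d

No direct left recursion found.

Answer: No direct left recursion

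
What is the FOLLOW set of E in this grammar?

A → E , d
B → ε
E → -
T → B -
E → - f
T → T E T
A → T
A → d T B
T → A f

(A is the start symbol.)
To compute FOLLOW(E), find every occurrence of E on a right-hand side N → α E β: add FIRST(β) \ {ε}, and if β is empty or nullable also add FOLLOW(N). Iterate to a fixed point.

In A → E , d: E is followed by ',' d, add FIRST(',' d) \ {ε} = { ',' }
In T → T E T: E is followed by T, add FIRST(T) \ {ε} = { '-', 'd' }

Taking the union: FOLLOW(E) = { ',', '-', 'd' }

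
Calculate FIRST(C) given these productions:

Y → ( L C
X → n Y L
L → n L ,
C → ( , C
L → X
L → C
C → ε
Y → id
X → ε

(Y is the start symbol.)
{ '(', ε }

From C → ( , C:
  - '(' is a terminal: add '(' and stop
From C → ε:
  - ε-production, so ε ∈ FIRST(C)

Collecting: FIRST(C) = { '(', ε }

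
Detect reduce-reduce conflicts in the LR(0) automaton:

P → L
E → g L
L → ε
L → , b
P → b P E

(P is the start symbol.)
No reduce-reduce conflicts

Augment with P' → P and build the canonical LR(0) collection (I0 = CLOSURE({[P' → . P]}), then GOTO on every symbol after a dot until no new states appear). It has 10 states:
  I0: { [L → . , b], [L → .], [P → . L], [P → . b P E], [P' → . P] }  — shift, reduce
  I1: { [L → , . b] }  — shift
  I2: { [P → L .] }  — reduce
  I3: { [P' → P .] }  — accept
  I4: { [L → . , b], [L → .], [P → . L], [P → . b P E], [P → b . P E] }  — shift, reduce
  I5: { [E → . g L], [P → b P . E] }  — shift
  I6: { [P → b P E .] }  — reduce
  I7: { [E → g . L], [L → . , b], [L → .] }  — shift, reduce
  I8: { [E → g L .] }  — reduce
  I9: { [L → , b .] }  — reduce

No state contains more than one complete item.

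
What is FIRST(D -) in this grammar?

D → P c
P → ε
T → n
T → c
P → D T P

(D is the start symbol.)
FIRST sets of the non-terminals involved (from the grammar, by fixed-point iteration):
  FIRST(D) = { 'c' }

To compute FIRST(D -), process the symbols left to right:
Symbol D is a non-terminal. Add FIRST(D) \ {ε} = { 'c' }
D is not nullable (ε ∉ FIRST(D)), so stop here.
FIRST(D -) = { 'c' }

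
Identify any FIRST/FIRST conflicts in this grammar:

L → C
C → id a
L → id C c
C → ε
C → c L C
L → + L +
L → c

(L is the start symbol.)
FIRST sets of the non-terminals at (or reachable through a nullable prefix from) the front of some alternative:
  FIRST(C) = { 'c', 'id', ε }

Productions for L:
  L → C: FIRST = { 'c', 'id', ε }
  L → id C c: FIRST = { 'id' }
  L → + L +: FIRST = { '+' }
  L → c: FIRST = { 'c' }
Productions for C:
  C → id a: FIRST = { 'id' }
  C → ε: FIRST = { ε }
  C → c L C: FIRST = { 'c' }

Conflict for L: L → C and L → id C c
  Overlap: { 'id' }
Conflict for L: L → C and L → c
  Overlap: { 'c' }

Answer: Yes. L → C / L → id C c on { 'id' }; L → C / L → c on { 'c' }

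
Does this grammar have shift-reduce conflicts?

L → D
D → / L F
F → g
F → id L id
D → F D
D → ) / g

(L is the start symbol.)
A shift-reduce conflict occurs when an LR(0) state has both:
  - a complete (reduce) item [A → α .] (dot at the end), and
  - a shift item [B → β . c γ] (dot before a terminal).

Augment with L' → L and build the canonical LR(0) collection (I0 = CLOSURE({[L' → . L]}), then GOTO on every symbol after a dot until no new states appear). It has 15 states:
  I0: { [D → . ) / g], [D → . / L F], [D → . F D], [F → . g], [F → . id L id], [L → . D], [L' → . L] }  — shift
  I1: { [D → ) . / g] }  — shift
  I2: { [D → . ) / g], [D → . / L F], [D → . F D], [D → / . L F], [F → . g], [F → . id L id], [L → . D] }  — shift
  I3: { [L → D .] }  — reduce
  I4: { [D → . ) / g], [D → . / L F], [D → . F D], [D → F . D], [F → . g], [F → . id L id] }  — shift
  I5: { [L' → L .] }  — accept
  I6: { [F → g .] }  — reduce
  I7: { [D → . ) / g], [D → . / L F], [D → . F D], [F → . g], [F → . id L id], [F → id . L id], [L → . D] }  — shift
  I8: { [F → id L . id] }  — shift
  I9: { [F → id L id .] }  — reduce
  I10: { [D → F D .] }  — reduce
  I11: { [D → / L . F], [F → . g], [F → . id L id] }  — shift
  I12: { [D → / L F .] }  — reduce
  I13: { [D → ) / . g] }  — shift
  I14: { [D → ) / g .] }  — reduce

No state contains both a complete item and a shift item.

Answer: No shift-reduce conflicts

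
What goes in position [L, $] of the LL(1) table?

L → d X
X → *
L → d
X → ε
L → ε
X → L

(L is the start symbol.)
To find M[L, $], we find productions for L where $ is in the predict set (PREDICT(N → α) = (FIRST(α) \ {ε}) ∪ (FOLLOW(N) if α ⇒* ε)).

Relevant sets:
  FOLLOW(L) = { $ }

L → d X: PREDICT = { 'd' }
L → d: PREDICT = { 'd' }
L → ε: PREDICT = { $ }
  $ is in predict set, so this production goes in M[L, $]

M[L, $] = L → ε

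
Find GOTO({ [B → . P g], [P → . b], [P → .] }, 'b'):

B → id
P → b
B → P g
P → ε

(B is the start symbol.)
GOTO(I, 'b') = CLOSURE({ [A → αX.β] : [A → α.Xβ] ∈ I, X = 'b' })

Items with dot before 'b', with the dot advanced:
  [P → . b] → [P → b .]
Closure adds nothing (no advanced item has the dot before a non-terminal).

GOTO = { [P → b .] }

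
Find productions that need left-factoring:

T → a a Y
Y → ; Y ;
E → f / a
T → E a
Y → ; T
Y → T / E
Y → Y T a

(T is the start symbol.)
Yes, Y has productions with common prefix ';'

Left-factoring is needed when two productions for the same non-terminal
share a common prefix on the right-hand side.

Productions for T:
  T → a a Y
  T → E a
Productions for Y:
  Y → ; Y ;
  Y → ; T
  Y → T / E
  Y → Y T a

Found common prefix ';' in productions for Y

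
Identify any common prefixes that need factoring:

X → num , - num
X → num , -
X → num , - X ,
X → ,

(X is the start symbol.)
Yes, X has productions with common prefix 'num , -'

Left-factoring is needed when two productions for the same non-terminal
share a common prefix on the right-hand side.

Productions for X:
  X → num , - num
  X → num , -
  X → num , - X ,
  X → ,

Found common prefix 'num , -' in productions for X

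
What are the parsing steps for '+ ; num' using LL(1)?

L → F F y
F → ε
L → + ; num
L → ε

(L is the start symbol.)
LL(1) parsing maintains a stack (initially the start symbol over $) and the input. At each step: if the stack top is a terminal, match it against the current input token; if it is a non-terminal N, replace it with the RHS of M[N, lookahead] (the unique production whose predict set contains the lookahead).

Stack is shown with the top on the left.

Stack      Input      Action
----------------------------
L $        + ; num $  output L → + ; num
+ ; num $  + ; num $  match '+'
; num $    ; num $    match ';'
num $      num $      match 'num'
$          $          accept

The string is accepted.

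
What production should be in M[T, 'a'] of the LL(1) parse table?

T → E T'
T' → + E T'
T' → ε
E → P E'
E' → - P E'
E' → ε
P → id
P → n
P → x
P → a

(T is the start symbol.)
T → E T'

To find M[T, 'a'], we find productions for T where 'a' is in the predict set (PREDICT(N → α) = (FIRST(α) \ {ε}) ∪ (FOLLOW(N) if α ⇒* ε)).

Relevant sets:
  FIRST(E) = { 'a', 'id', 'n', 'x' }

T → E T': PREDICT = { 'a', 'id', 'n', 'x' }
  'a' is in predict set, so this production goes in M[T, 'a']

M[T, 'a'] = T → E T'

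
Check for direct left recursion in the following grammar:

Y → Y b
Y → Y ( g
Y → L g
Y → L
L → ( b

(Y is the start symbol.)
Yes, Y is left-recursive

Y → Y b: LEFT RECURSIVE (starts with Y)
Y → Y ( g: LEFT RECURSIVE (starts with Y)
Y → L g: starts with L
Y → L: starts with L
L → ( b: starts with '('

The grammar has direct left recursion on: Y.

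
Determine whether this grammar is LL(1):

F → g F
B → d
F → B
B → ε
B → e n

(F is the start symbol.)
Yes, the grammar is LL(1).

A grammar is LL(1) if for each non-terminal N with multiple productions, the predict sets of those productions are pairwise disjoint, where PREDICT(N → α) = (FIRST(α) \ {ε}) ∪ (FOLLOW(N) if α ⇒* ε).

Relevant sets:
  FIRST(B) = { 'd', 'e', ε }
  FOLLOW(F) = { $ }
  FOLLOW(B) = { $ }

For F:
  PREDICT(F → g F) = { 'g' }
  PREDICT(F → B) = { $, 'd', 'e' }
For B:
  PREDICT(B → d) = { 'd' }
  PREDICT(B → ε) = { $ }
  PREDICT(B → e n) = { 'e' }

All predict sets are disjoint. The grammar IS LL(1).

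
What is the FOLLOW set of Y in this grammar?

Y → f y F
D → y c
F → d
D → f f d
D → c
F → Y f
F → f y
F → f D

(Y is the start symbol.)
{ $, 'f' }

Y is the start symbol, so $ ∈ FOLLOW(Y).
In F → Y f: Y is followed by f, add FIRST(f) \ {ε} = { 'f' }

Taking the union: FOLLOW(Y) = { $, 'f' }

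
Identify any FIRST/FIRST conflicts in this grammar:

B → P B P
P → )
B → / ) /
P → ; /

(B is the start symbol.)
No FIRST/FIRST conflicts.

A FIRST/FIRST conflict occurs when two productions N → α and N → β for the same non-terminal have FIRST(α) ∩ FIRST(β) ≠ ∅ (with ε ∈ FIRST of a nullable right-hand side, so two nullable alternatives also conflict).

FIRST sets of the non-terminals at (or reachable through a nullable prefix from) the front of some alternative:
  FIRST(P) = { ')', ';' }

Productions for B:
  B → P B P: FIRST = { ')', ';' }
  B → / ) /: FIRST = { '/' }
Productions for P:
  P → ): FIRST = { ')' }
  P → ; /: FIRST = { ';' }

All alternatives of each non-terminal have pairwise disjoint FIRST sets.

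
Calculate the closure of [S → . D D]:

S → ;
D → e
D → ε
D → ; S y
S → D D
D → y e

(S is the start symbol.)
{ [D → . ; S y], [D → . e], [D → . y e], [D → .], [S → . D D] }

To compute CLOSURE, for each item [A → α.Bβ] where B is a non-terminal, add [B → .γ] for all productions B → γ; repeat for the newly added items until nothing changes.

Start with: [S → . D D]
  [S → . D D] has the dot before D: add [D → . e], [D → .], [D → . ; S y], [D → . y e]
No further items can be added.

CLOSURE = { [D → . ; S y], [D → . e], [D → . y e], [D → .], [S → . D D] }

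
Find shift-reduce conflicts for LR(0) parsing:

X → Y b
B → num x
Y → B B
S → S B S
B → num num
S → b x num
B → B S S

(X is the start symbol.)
Yes — I8: [Y → B B .] vs [S → . b x num]; I14: [B → B S S .] vs [B → . num num]; I15: [S → S B S .] vs [B → . num num]

Augment with X' → X and build the canonical LR(0) collection (I0 = CLOSURE({[X' → . X]}), then GOTO on every symbol after a dot until no new states appear). It has 16 states:
  I0: { [B → . B S S], [B → . num num], [B → . num x], [X → . Y b], [X' → . X], [Y → . B B] }  — shift
  I1: { [B → . B S S], [B → . num num], [B → . num x], [B → B . S S], [S → . S B S], [S → . b x num], [Y → B . B] }  — shift
  I2: { [X' → X .] }  — accept
  I3: { [X → Y . b] }  — shift
  I4: { [B → num . num], [B → num . x] }  — shift
  I5: { [B → num num .] }  — reduce
  I6: { [B → num x .] }  — reduce
  I7: { [X → Y b .] }  — reduce
  I8: { [B → B . S S], [S → . S B S], [S → . b x num], [Y → B B .] }  — shift, reduce
  I9: { [B → . B S S], [B → . num num], [B → . num x], [B → B S . S], [S → . S B S], [S → . b x num], [S → S . B S] }  — shift
  I10: { [S → b . x num] }  — shift
  I11: { [S → b x . num] }  — shift
  I12: { [S → b x num .] }  — reduce
  I13: { [B → B . S S], [S → . S B S], [S → . b x num], [S → S B . S] }  — shift
  I14: { [B → . B S S], [B → . num num], [B → . num x], [B → B S S .], [S → S . B S] }  — shift, reduce
  I15: { [B → . B S S], [B → . num num], [B → . num x], [B → B S . S], [S → . S B S], [S → . b x num], [S → S . B S], [S → S B S .] }  — shift, reduce

I8 contains reduce item [Y → B B .] and shift item [S → . b x num] — shift-reduce conflict.
I14 contains reduce item [B → B S S .] and shift items [B → . num num], [B → . num x] — shift-reduce conflict.
I15 contains reduce item [S → S B S .] and shift items [B → . num num], [B → . num x], [S → . b x num] — shift-reduce conflict.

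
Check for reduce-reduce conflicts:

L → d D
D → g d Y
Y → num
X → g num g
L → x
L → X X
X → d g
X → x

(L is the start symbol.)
Yes — I5: [L → x .] vs [X → x .]

Augment with L' → L and build the canonical LR(0) collection (I0 = CLOSURE({[L' → . L]}), then GOTO on every symbol after a dot until no new states appear). It has 17 states:
  I0: { [L → . X X], [L → . d D], [L → . x], [L' → . L], [X → . d g], [X → . g num g], [X → . x] }  — shift
  I1: { [L' → L .] }  — accept
  I2: { [L → X . X], [X → . d g], [X → . g num g], [X → . x] }  — shift
  I3: { [D → . g d Y], [L → d . D], [X → d . g] }  — shift
  I4: { [X → g . num g] }  — shift
  I5: { [L → x .], [X → x .] }  — 2 reduces
  I6: { [X → g num . g] }  — shift
  I7: { [X → g num g .] }  — reduce
  I8: { [L → d D .] }  — reduce
  I9: { [D → g . d Y], [X → d g .] }  — shift, reduce
  I10: { [D → g d . Y], [Y → . num] }  — shift
  I11: { [D → g d Y .] }  — reduce
  I12: { [Y → num .] }  — reduce
  I13: { [L → X X .] }  — reduce
  I14: { [X → d . g] }  — shift
  I15: { [X → x .] }  — reduce
  I16: { [X → d g .] }  — reduce

I5 contains complete items [L → x .], [X → x .] — reduce-reduce conflict.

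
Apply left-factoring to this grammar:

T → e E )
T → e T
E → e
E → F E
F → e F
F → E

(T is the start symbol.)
Left-factoring transforms A → αβ₁ | αβ₂ into A → αA' and A' → β₁ | β₂
(α is the longest common prefix among the alternatives). Repeat until
no nonterminal has two alternatives with a common prefix.

Round 1: T has alternatives sharing prefix 'e'. Introduce T': T → e T'
  Add: T' → E )
  Add: T' → T

No remaining common prefixes — done.

Resulting grammar:
T → e T'
T' → E )
T' → T
E → e
E → F E
F → e F
F → E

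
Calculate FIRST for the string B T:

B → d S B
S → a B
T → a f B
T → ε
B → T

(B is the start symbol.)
FIRST sets of the non-terminals involved (from the grammar, by fixed-point iteration):
  FIRST(B) = { 'a', 'd', ε }
  FIRST(T) = { 'a', ε }

To compute FIRST(B T), process the symbols left to right:
Symbol B is a non-terminal. Add FIRST(B) \ {ε} = { 'a', 'd' }
B is nullable (ε ∈ FIRST(B)), continue to the next symbol.
Symbol T is a non-terminal. Add FIRST(T) \ {ε} = { 'a' }
T is nullable (ε ∈ FIRST(T)), continue to the next symbol.
All symbols are nullable, so ε is in the result.
FIRST(B T) = { 'a', 'd', ε }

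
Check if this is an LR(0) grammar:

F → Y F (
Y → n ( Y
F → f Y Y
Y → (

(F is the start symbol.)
Yes, the grammar is LR(0)

A grammar is LR(0) if no state in the canonical LR(0) collection has:
  - both a shift item (dot before a terminal) and a complete item (shift-reduce conflict), or
  - two or more complete items (reduce-reduce conflict; the accept item [F' → F .] counts as a complete item here).

Augment with F' → F and build the canonical LR(0) collection (I0 = CLOSURE({[F' → . F]}), then GOTO on every symbol after a dot until no new states appear). It has 12 states:
  I0: { [F → . Y F (], [F → . f Y Y], [F' → . F], [Y → . (], [Y → . n ( Y] }  — shift
  I1: { [Y → ( .] }  — reduce
  I2: { [F' → F .] }  — accept
  I3: { [F → . Y F (], [F → . f Y Y], [F → Y . F (], [Y → . (], [Y → . n ( Y] }  — shift
  I4: { [F → f . Y Y], [Y → . (], [Y → . n ( Y] }  — shift
  I5: { [Y → n . ( Y] }  — shift
  I6: { [Y → . (], [Y → . n ( Y], [Y → n ( . Y] }  — shift
  I7: { [Y → n ( Y .] }  — reduce
  I8: { [F → f Y . Y], [Y → . (], [Y → . n ( Y] }  — shift
  I9: { [F → f Y Y .] }  — reduce
  I10: { [F → Y F . (] }  — shift
  I11: { [F → Y F ( .] }  — reduce

Every state is either a pure shift/goto state or contains exactly one complete item and nothing to shift — no conflicts. The grammar is LR(0).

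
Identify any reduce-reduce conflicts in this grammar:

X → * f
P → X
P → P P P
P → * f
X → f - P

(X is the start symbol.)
A reduce-reduce conflict occurs when an LR(0) state has two complete items [A → α .] and [B → β .] — both call for a reduction, and with no lookahead the parser cannot choose between them.

Augment with X' → X and build the canonical LR(0) collection (I0 = CLOSURE({[X' → . X]}), then GOTO on every symbol after a dot until no new states appear). It has 12 states:
  I0: { [X → . * f], [X → . f - P], [X' → . X] }  — shift
  I1: { [X → * . f] }  — shift
  I2: { [X' → X .] }  — accept
  I3: { [X → f . - P] }  — shift
  I4: { [P → . * f], [P → . P P P], [P → . X], [X → . * f], [X → . f - P], [X → f - . P] }  — shift
  I5: { [P → * . f], [X → * . f] }  — shift
  I6: { [P → . * f], [P → . P P P], [P → . X], [P → P . P P], [X → . * f], [X → . f - P], [X → f - P .] }  — shift, reduce
  I7: { [P → X .] }  — reduce
  I8: { [P → . * f], [P → . P P P], [P → . X], [P → P . P P], [P → P P . P], [X → . * f], [X → . f - P] }  — shift
  I9: { [P → . * f], [P → . P P P], [P → . X], [P → P . P P], [P → P P . P], [P → P P P .], [X → . * f], [X → . f - P] }  — shift, reduce
  I10: { [P → * f .], [X → * f .] }  — 2 reduces
  I11: { [X → * f .] }  — reduce

I10 contains complete items [P → * f .], [X → * f .] — reduce-reduce conflict.

Answer: Yes — I10: [P → * f .] vs [X → * f .]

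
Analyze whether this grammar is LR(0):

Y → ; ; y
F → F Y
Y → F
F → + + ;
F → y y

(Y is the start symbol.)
A grammar is LR(0) if no state in the canonical LR(0) collection has:
  - both a shift item (dot before a terminal) and a complete item (shift-reduce conflict), or
  - two or more complete items (reduce-reduce conflict; the accept item [Y' → Y .] counts as a complete item here).

Augment with Y' → Y and build the canonical LR(0) collection (I0 = CLOSURE({[Y' → . Y]}), then GOTO on every symbol after a dot until no new states appear). It has 12 states:
  I0: { [F → . + + ;], [F → . F Y], [F → . y y], [Y → . ; ; y], [Y → . F], [Y' → . Y] }  — shift
  I1: { [F → + . + ;] }  — shift
  I2: { [Y → ; . ; y] }  — shift
  I3: { [F → . + + ;], [F → . F Y], [F → . y y], [F → F . Y], [Y → . ; ; y], [Y → . F], [Y → F .] }  — shift, reduce
  I4: { [Y' → Y .] }  — accept
  I5: { [F → y . y] }  — shift
  I6: { [F → y y .] }  — reduce
  I7: { [F → F Y .] }  — reduce
  I8: { [Y → ; ; . y] }  — shift
  I9: { [Y → ; ; y .] }  — reduce
  I10: { [F → + + . ;] }  — shift
  I11: { [F → + + ; .] }  — reduce

Conflict in state I3:
  Shift-reduce conflict between [Y → F .] and [F → . + + ;]
So the grammar is NOT LR(0).

Answer: No. Shift-reduce conflict between [Y → F .] and [F → . + + ;]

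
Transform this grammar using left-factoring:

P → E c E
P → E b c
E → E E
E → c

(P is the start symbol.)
P → E P'
P' → c E
P' → b c
E → E E
E → c

Left-factoring transforms A → αβ₁ | αβ₂ into A → αA' and A' → β₁ | β₂
(α is the longest common prefix among the alternatives). Repeat until
no nonterminal has two alternatives with a common prefix.

Round 1: P has alternatives sharing prefix 'E'. Introduce P': P → E P'
  Add: P' → c E
  Add: P' → b c

No remaining common prefixes — done.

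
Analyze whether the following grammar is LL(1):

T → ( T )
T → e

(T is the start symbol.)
Yes, the grammar is LL(1).

A grammar is LL(1) if for each non-terminal N with multiple productions, the predict sets of those productions are pairwise disjoint, where PREDICT(N → α) = (FIRST(α) \ {ε}) ∪ (FOLLOW(N) if α ⇒* ε).

For T:
  PREDICT(T → '(' T ')') = { '(' }
  PREDICT(T → e) = { 'e' }

All predict sets are disjoint. The grammar IS LL(1).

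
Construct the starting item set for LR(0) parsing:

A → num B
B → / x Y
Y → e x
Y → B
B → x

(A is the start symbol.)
{ [A → . num B], [A' → . A] }

First, augment the grammar with A' → A
I₀ = CLOSURE({ [A' → . A] }):
  [A' → . A] has the dot before A: add [A → . num B]
No further items can be added.

I₀ = { [A → . num B], [A' → . A] }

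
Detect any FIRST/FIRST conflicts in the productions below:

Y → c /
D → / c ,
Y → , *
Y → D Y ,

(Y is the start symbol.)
A FIRST/FIRST conflict occurs when two productions N → α and N → β for the same non-terminal have FIRST(α) ∩ FIRST(β) ≠ ∅ (with ε ∈ FIRST of a nullable right-hand side, so two nullable alternatives also conflict).

FIRST sets of the non-terminals at (or reachable through a nullable prefix from) the front of some alternative:
  FIRST(D) = { '/' }

Productions for Y:
  Y → c /: FIRST = { 'c' }
  Y → , *: FIRST = { ',' }
  Y → D Y ,: FIRST = { '/' }
D has only one production, so no FIRST/FIRST conflict is possible there.

All alternatives of each non-terminal have pairwise disjoint FIRST sets.

Answer: No FIRST/FIRST conflicts.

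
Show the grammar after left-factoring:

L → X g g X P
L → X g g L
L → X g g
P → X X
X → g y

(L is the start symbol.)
L → X g g L'
L' → X P
L' → L
L' → ε
P → X X
X → g y

Left-factoring transforms A → αβ₁ | αβ₂ into A → αA' and A' → β₁ | β₂
(α is the longest common prefix among the alternatives). Repeat until
no nonterminal has two alternatives with a common prefix.

Round 1: L has alternatives sharing prefix 'X g g'. Introduce L': L → X g g L'
  Add: L' → X P
  Add: L' → L
  Add: L' → ε

No remaining common prefixes — done.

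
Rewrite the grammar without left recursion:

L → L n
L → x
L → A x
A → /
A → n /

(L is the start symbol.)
L → x L'
L → A x L'
L' → n L'
L' → ε
A → /
A → n /

L is directly left-recursive. The standard transformation for
  A → A α₁ | ... | A α_m | β₁ | ... | β_n
is
  A  → β₁ A' | ... | β_n A'
  A' → α₁ A' | ... | α_m A' | ε

L → x becomes L → x L'
L → A x becomes L → A x L'
L → L n becomes L' → n L'
Add L' → ε

Productions for other non-terminals are unchanged:
  A → /
  A → n /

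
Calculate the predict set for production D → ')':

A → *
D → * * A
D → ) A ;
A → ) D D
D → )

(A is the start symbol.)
PREDICT(D → ')') = (FIRST(RHS) \ {ε}) ∪ (FOLLOW(D) if ε ∈ FIRST(RHS), i.e. RHS ⇒* ε)
FIRST(')') = { ')' }
ε ∉ FIRST(')'), so FOLLOW(D) is not added.
PREDICT(D → ')') = { ')' }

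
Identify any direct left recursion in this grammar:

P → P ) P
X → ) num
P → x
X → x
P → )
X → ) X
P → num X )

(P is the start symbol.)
Yes, P is left-recursive

Direct left recursion occurs when N → N α for some non-terminal N (the right-hand side begins with the left-hand side itself).

P → P ) P: LEFT RECURSIVE (starts with P)
X → ) num: starts with ')'
P → x: starts with x
X → x: starts with x
P → ): starts with ')'
X → ) X: starts with ')'
P → num X ): starts with num

The grammar has direct left recursion on: P.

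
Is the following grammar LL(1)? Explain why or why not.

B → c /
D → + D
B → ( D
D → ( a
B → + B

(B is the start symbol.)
Yes, the grammar is LL(1).

For B:
  PREDICT(B → c '/') = { 'c' }
  PREDICT(B → '(' D) = { '(' }
  PREDICT(B → '+' B) = { '+' }
For D:
  PREDICT(D → '+' D) = { '+' }
  PREDICT(D → '(' a) = { '(' }

All predict sets are disjoint. The grammar IS LL(1).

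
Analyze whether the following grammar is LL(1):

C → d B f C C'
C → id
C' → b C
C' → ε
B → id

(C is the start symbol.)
Relevant sets:
  FOLLOW(C') = { $, 'b' }

For C:
  PREDICT(C → d B f C C') = { 'd' }
  PREDICT(C → id) = { 'id' }
For C':
  PREDICT(C' → b C) = { 'b' }
  PREDICT(C' → ε) = { $, 'b' }
B has a single production, so nothing to check there.

Conflict found: Predict set conflict for C': { 'b' }
The grammar is NOT LL(1).

Answer: No. Predict set conflict for C': { 'b' }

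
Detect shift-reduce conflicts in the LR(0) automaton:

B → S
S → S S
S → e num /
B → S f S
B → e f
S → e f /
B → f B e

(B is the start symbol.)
A shift-reduce conflict occurs when an LR(0) state has both:
  - a complete (reduce) item [A → α .] (dot at the end), and
  - a shift item [B → β . c γ] (dot before a terminal).

Augment with B' → B and build the canonical LR(0) collection (I0 = CLOSURE({[B' → . B]}), then GOTO on every symbol after a dot until no new states appear). It has 16 states:
  I0: { [B → . S f S], [B → . S], [B → . e f], [B → . f B e], [B' → . B], [S → . S S], [S → . e f /], [S → . e num /] }  — shift
  I1: { [B' → B .] }  — accept
  I2: { [B → S . f S], [B → S .], [S → . S S], [S → . e f /], [S → . e num /], [S → S . S] }  — shift, reduce
  I3: { [B → e . f], [S → e . f /], [S → e . num /] }  — shift
  I4: { [B → . S f S], [B → . S], [B → . e f], [B → . f B e], [B → f . B e], [S → . S S], [S → . e f /], [S → . e num /] }  — shift
  I5: { [B → f B . e] }  — shift
  I6: { [B → f B e .] }  — reduce
  I7: { [B → e f .], [S → e f . /] }  — shift, reduce
  I8: { [S → e num . /] }  — shift
  I9: { [S → e num / .] }  — reduce
  I10: { [S → e f / .] }  — reduce
  I11: { [S → . S S], [S → . e f /], [S → . e num /], [S → S . S], [S → S S .] }  — shift, reduce
  I12: { [S → e . f /], [S → e . num /] }  — shift
  I13: { [B → S f . S], [S → . S S], [S → . e f /], [S → . e num /] }  — shift
  I14: { [B → S f S .], [S → . S S], [S → . e f /], [S → . e num /], [S → S . S] }  — shift, reduce
  I15: { [S → e f . /] }  — shift

I2 contains reduce item [B → S .] and shift items [B → S . f S], [S → . e f /], [S → . e num /] — shift-reduce conflict.
I7 contains reduce item [B → e f .] and shift item [S → e f . /] — shift-reduce conflict.
I11 contains reduce item [S → S S .] and shift items [S → . e f /], [S → . e num /] — shift-reduce conflict.
I14 contains reduce item [B → S f S .] and shift items [S → . e f /], [S → . e num /] — shift-reduce conflict.

Answer: Yes — I2: [B → S .] vs [B → S . f S]; I7: [B → e f .] vs [S → e f . /]; I11: [S → S S .] vs [S → . e f /]; I14: [B → S f S .] vs [S → . e f /]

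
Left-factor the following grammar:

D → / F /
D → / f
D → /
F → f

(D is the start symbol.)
D → / D'
D' → F /
D' → f
D' → ε
F → f

Left-factoring transforms A → αβ₁ | αβ₂ into A → αA' and A' → β₁ | β₂
(α is the longest common prefix among the alternatives). Repeat until
no nonterminal has two alternatives with a common prefix.

Round 1: D has alternatives sharing prefix '/'. Introduce D': D → / D'
  Add: D' → F /
  Add: D' → f
  Add: D' → ε

No remaining common prefixes — done.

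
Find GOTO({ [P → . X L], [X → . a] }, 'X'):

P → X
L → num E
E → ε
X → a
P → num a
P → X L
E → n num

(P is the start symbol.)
{ [L → . num E], [P → X . L] }

GOTO(I, 'X') = CLOSURE({ [A → αX.β] : [A → α.Xβ] ∈ I, X = 'X' })

Items with dot before 'X', with the dot advanced:
  [P → . X L] → [P → X . L]
Closure of the advanced items:
  [P → X . L] has the dot before L: add [L → . num E]

GOTO = { [L → . num E], [P → X . L] }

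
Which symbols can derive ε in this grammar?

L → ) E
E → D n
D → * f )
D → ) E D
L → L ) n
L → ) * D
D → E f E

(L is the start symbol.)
None

A non-terminal is nullable if it can derive ε (the empty string): either it has an ε-production, or it has a production whose right-hand side consists entirely of nullable non-terminals.

There are no ε-productions, so no non-terminal can derive ε.
No non-terminals are nullable.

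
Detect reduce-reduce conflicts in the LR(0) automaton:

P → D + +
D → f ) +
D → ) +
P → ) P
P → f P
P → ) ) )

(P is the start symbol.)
A reduce-reduce conflict occurs when an LR(0) state has two complete items [A → α .] and [B → β .] — both call for a reduction, and with no lookahead the parser cannot choose between them.

Augment with P' → P and build the canonical LR(0) collection (I0 = CLOSURE({[P' → . P]}), then GOTO on every symbol after a dot until no new states appear). It has 14 states:
  I0: { [D → . ) +], [D → . f ) +], [P → . ) ) )], [P → . ) P], [P → . D + +], [P → . f P], [P' → . P] }  — shift
  I1: { [D → ) . +], [D → . ) +], [D → . f ) +], [P → ) . ) )], [P → ) . P], [P → . ) ) )], [P → . ) P], [P → . D + +], [P → . f P] }  — shift
  I2: { [P → D . + +] }  — shift
  I3: { [P' → P .] }  — accept
  I4: { [D → . ) +], [D → . f ) +], [D → f . ) +], [P → . ) ) )], [P → . ) P], [P → . D + +], [P → . f P], [P → f . P] }  — shift
  I5: { [D → ) . +], [D → . ) +], [D → . f ) +], [D → f ) . +], [P → ) . ) )], [P → ) . P], [P → . ) ) )], [P → . ) P], [P → . D + +], [P → . f P] }  — shift
  I6: { [P → f P .] }  — reduce
  I7: { [D → ) . +], [D → . ) +], [D → . f ) +], [P → ) ) . )], [P → ) . ) )], [P → ) . P], [P → . ) ) )], [P → . ) P], [P → . D + +], [P → . f P] }  — shift
  I8: { [D → ) + .], [D → f ) + .] }  — 2 reduces
  I9: { [P → ) P .] }  — reduce
  I10: { [D → ) . +], [D → . ) +], [D → . f ) +], [P → ) ) ) .], [P → ) ) . )], [P → ) . ) )], [P → ) . P], [P → . ) ) )], [P → . ) P], [P → . D + +], [P → . f P] }  — shift, reduce
  I11: { [D → ) + .] }  — reduce
  I12: { [P → D + . +] }  — shift
  I13: { [P → D + + .] }  — reduce

I8 contains complete items [D → ) + .], [D → f ) + .] — reduce-reduce conflict.

Answer: Yes — I8: [D → ) + .] vs [D → f ) + .]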